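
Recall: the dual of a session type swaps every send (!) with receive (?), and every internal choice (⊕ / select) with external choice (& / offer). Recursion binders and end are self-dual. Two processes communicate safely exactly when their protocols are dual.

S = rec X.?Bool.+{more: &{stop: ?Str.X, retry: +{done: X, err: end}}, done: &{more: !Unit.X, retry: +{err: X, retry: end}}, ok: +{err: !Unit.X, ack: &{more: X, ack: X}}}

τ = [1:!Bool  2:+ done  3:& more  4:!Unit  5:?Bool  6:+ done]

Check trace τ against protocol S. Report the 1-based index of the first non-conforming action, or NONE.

step 1: got !Bool, protocol expects ?Bool  ✗

1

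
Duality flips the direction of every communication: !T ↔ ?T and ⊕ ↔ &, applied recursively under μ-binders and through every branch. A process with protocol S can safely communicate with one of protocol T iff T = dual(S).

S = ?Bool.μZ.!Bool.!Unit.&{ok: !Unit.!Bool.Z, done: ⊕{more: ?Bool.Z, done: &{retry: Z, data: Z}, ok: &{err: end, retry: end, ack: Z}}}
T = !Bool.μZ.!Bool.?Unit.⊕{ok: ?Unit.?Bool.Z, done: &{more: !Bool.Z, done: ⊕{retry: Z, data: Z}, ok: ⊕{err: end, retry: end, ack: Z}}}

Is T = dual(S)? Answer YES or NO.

NO

?Bool | !Bool  match
  μZ | μZ  match (μ self-dual)
    !Bool | !Bool  ✗ same direction on both sides — not dual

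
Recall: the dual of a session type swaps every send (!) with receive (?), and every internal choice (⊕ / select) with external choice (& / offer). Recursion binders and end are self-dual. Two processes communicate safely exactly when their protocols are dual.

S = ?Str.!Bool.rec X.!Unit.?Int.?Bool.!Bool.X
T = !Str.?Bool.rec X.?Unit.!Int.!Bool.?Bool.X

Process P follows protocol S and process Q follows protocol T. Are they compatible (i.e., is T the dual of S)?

YES

?Str | !Str  match
  !Bool | ?Bool  match
    rec X | rec X  match (rec unchanged)
      !Unit | ?Unit  match
        ?Int | !Int  match
          ?Bool | !Bool  match
            !Bool | ?Bool  match
              X | X  match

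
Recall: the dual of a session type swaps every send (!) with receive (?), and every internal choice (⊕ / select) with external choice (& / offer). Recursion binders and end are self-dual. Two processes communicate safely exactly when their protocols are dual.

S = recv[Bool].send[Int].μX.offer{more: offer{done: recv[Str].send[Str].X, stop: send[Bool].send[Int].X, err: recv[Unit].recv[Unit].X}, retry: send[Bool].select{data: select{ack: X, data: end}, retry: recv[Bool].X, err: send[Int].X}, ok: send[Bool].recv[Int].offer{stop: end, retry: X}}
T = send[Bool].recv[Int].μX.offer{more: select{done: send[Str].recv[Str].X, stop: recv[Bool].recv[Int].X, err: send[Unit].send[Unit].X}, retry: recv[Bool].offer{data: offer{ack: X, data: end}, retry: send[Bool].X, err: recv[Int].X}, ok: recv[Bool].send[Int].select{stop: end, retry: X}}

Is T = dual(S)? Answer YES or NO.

recv[Bool] vs send[Bool]  match
  send[Int] vs recv[Int]  match
    μX vs μX  match (binder kept)
      offer{more,retry,ok} vs offer{more,retry,ok}  ✗ choice polarity not flipped — not dual

NO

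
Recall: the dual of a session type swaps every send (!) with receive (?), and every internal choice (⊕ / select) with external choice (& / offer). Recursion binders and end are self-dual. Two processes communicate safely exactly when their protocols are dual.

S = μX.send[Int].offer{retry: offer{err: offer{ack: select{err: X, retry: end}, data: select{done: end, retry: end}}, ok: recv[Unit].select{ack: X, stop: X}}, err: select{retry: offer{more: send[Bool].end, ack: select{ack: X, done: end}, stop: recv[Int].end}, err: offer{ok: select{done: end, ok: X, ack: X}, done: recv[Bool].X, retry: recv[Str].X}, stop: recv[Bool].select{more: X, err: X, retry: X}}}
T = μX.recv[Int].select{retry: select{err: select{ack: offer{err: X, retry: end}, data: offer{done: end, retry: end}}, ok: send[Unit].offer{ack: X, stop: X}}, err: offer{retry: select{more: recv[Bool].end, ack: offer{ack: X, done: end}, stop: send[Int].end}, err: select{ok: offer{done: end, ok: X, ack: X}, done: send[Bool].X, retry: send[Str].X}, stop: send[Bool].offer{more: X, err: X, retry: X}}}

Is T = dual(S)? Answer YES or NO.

YES

μX | μX  ✓ (rec unchanged)
  send[Int] | recv[Int]  ✓
    offer{retry,err} | select{retry,err}  ✓ labels match
      [retry]
        offer{err,ok} | select{err,ok}  ✓ labels match
          [err]
            offer{ack,data} | select{ack,data}  ✓ labels match
              [ack]
                select{err,retry} | offer{err,retry}  ✓ labels match
                  [err]
                    X | X  ✓
                  [retry]
                    end | end  ✓
              [data]
                select{done,retry} | offer{done,retry}  ✓ labels match
                  [done]
                    end | end  ✓
                  [retry]
                    end | end  ✓
          [ok]
            recv[Unit] | send[Unit]  ✓
              select{ack,stop} | offer{ack,stop}  ✓ labels match
                [ack]
                  X | X  ✓
                [stop]
                  X | X  ✓
      [err]
        select{retry,err,stop} | offer{retry,err,stop}  ✓ labels match
          [retry]
            offer{more,ack,stop} | select{more,ack,stop}  ✓ labels match
              [more]
                send[Bool] | recv[Bool]  ✓
                  end | end  ✓
              [ack]
                select{ack,done} | offer{ack,done}  ✓ labels match
                  [ack]
                    X | X  ✓
                  [done]
                    end | end  ✓
              [stop]
                recv[Int] | send[Int]  ✓
                  end | end  ✓
          [err]
            offer{ok,done,retry} | select{ok,done,retry}  ✓ labels match
              [ok]
                select{done,ok,ack} | offer{done,ok,ack}  ✓ labels match
                  [done]
                    end | end  ✓
                  [ok]
                    X | X  ✓
                  [ack]
                    X | X  ✓
              [done]
                recv[Bool] | send[Bool]  ✓
                  X | X  ✓
              [retry]
                recv[Str] | send[Str]  ✓
                  X | X  ✓
          [stop]
            recv[Bool] | send[Bool]  ✓
              select{more,err,retry} | offer{more,err,retry}  ✓ labels match
                [more]
                  X | X  ✓
                [err]
                  X | X  ✓
                [retry]
                  X | X  ✓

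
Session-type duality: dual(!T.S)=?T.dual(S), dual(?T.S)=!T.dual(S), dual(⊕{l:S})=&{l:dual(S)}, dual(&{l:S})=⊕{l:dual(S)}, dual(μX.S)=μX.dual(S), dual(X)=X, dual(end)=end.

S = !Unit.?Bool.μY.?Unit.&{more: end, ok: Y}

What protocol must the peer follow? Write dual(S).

!Unit → ?Unit
  ?Bool → !Bool
    μY → μY  (rec unchanged)
      ?Unit → !Unit
        &{more,ok} → ⊕{more,ok}  (external→internal)
          • more:
            end ↦ end
          • ok:
            Y ↦ Y

?Unit.!Bool.μY.!Unit.⊕{more: end, ok: Y}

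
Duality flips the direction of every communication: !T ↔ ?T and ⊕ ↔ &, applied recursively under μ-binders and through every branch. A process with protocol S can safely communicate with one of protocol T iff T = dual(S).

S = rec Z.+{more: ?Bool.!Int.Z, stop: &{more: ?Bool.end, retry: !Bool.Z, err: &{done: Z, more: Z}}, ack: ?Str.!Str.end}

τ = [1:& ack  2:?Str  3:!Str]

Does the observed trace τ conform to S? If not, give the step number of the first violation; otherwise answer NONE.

[1] got & ack, protocol expects + more or + stop or + ack  ✗

1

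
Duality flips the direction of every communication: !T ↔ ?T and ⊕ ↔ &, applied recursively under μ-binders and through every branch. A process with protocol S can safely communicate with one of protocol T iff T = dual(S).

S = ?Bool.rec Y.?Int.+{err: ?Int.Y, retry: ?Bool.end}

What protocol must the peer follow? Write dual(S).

?Bool → !Bool
  rec Y → rec Y  (binder kept)
    ?Int → !Int
      +{err,retry} → &{err,retry}  (⊕→&)
        [err]
          ?Int → !Int
            dual(Y) = Y
        [retry]
          ?Bool → !Bool
            dual(end) = end

!Bool.rec Y.!Int.&{err: !Int.Y, retry: !Bool.end}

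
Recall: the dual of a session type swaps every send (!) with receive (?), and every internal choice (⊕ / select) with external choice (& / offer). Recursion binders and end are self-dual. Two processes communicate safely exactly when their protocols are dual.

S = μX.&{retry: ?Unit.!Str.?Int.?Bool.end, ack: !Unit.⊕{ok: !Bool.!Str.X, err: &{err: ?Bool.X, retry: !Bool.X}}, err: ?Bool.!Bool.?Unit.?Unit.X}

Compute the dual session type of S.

μX.⊕{retry: !Unit.?Str.!Int.!Bool.end, ack: ?Unit.&{ok: ?Bool.?Str.X, err: ⊕{err: !Bool.X, retry: ?Bool.X}}, err: !Bool.?Bool.!Unit.!Unit.X}

μX ↦ μX  (rec unchanged)
  &{retry,ack,err} ↦ ⊕{retry,ack,err}  (external→internal)
    case retry:
      ?Unit ↦ !Unit
        !Str ↦ ?Str
          ?Int ↦ !Int
            ?Bool ↦ !Bool
              dual(end) = end
    case ack:
      !Unit ↦ ?Unit
        ⊕{ok,err} ↦ &{ok,err}  (⊕→&)
          case ok:
            !Bool ↦ ?Bool
              !Str ↦ ?Str
                dual(X) = X
          case err:
            &{err,retry} ↦ ⊕{err,retry}  (external→internal)
              case err:
                ?Bool ↦ !Bool
                  dual(X) = X
              case retry:
                !Bool ↦ ?Bool
                  dual(X) = X
    case err:
      ?Bool ↦ !Bool
        !Bool ↦ ?Bool
          ?Unit ↦ !Unit
            ?Unit ↦ !Unit
              dual(X) = X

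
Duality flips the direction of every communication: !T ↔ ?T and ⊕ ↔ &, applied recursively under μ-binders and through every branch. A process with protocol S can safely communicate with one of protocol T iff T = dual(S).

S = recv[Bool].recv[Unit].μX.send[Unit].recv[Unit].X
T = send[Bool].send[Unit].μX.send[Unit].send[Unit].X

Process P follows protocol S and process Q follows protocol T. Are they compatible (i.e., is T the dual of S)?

NO

recv[Bool] | send[Bool]  ok
  recv[Unit] | send[Unit]  ok
    μX | μX  ok (μ self-dual)
      send[Unit] | send[Unit]  ✗ same direction on both sides — not dual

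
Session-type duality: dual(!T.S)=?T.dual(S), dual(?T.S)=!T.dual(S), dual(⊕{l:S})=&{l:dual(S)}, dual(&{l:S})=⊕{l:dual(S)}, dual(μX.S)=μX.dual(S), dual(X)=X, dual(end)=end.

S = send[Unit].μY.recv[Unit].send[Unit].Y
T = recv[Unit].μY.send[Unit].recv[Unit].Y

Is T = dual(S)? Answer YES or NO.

send[Unit] | recv[Unit]  match
  μY | μY  match (rec unchanged)
    recv[Unit] | send[Unit]  match
      send[Unit] | recv[Unit]  match
        Y | Y  match

YES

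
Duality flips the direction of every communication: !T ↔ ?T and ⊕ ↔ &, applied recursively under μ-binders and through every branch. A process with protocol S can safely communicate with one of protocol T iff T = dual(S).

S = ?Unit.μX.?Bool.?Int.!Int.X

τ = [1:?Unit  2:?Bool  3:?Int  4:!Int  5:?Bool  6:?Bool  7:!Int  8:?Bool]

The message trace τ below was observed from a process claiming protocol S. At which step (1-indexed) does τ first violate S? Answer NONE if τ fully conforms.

6

@1 ?Unit  ok  state: μX.…
@2 ?Bool  ok  state: ?Int.!Int.μX.…
@3 ?Int  ok  state: !Int.μX.…
@4 !Int  ok  state: μX.…
@5 ?Bool  ok  state: ?Int.!Int.μX.…
@6 got ?Bool, protocol expects ?Int  ✗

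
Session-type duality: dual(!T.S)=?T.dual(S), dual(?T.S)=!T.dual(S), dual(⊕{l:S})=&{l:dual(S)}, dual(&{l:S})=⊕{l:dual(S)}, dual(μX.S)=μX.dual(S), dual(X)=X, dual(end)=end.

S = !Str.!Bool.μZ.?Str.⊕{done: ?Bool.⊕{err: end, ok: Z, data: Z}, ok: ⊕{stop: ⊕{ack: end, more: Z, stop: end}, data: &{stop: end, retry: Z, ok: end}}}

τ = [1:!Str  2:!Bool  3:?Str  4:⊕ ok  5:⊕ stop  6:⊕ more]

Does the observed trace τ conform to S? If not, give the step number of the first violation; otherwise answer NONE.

NONE

step 1: !Str  ok  now at !Bool.μZ.…
step 2: !Bool  ok  now at μZ.…
step 3: ?Str  ok  now at ⊕{done: ?Bool.⊕{err: end, ok: μZ.…, data: μZ.…}, ok: ⊕{stop: ⊕{ack: end, more: μZ.…, stop: end}, data: &{stop: end, retry: μZ.…, ok: end}}}
step 4: ⊕ ok  ok  now at ⊕{stop: ⊕{ack: end, more: μZ.…, stop: end}, data: &{stop: end, retry: μZ.…, ok: end}}
step 5: ⊕ stop  ok  now at ⊕{ack: end, more: μZ.…, stop: end}
step 6: ⊕ more  ok  now at μZ.…
τ conforms to S (length 6)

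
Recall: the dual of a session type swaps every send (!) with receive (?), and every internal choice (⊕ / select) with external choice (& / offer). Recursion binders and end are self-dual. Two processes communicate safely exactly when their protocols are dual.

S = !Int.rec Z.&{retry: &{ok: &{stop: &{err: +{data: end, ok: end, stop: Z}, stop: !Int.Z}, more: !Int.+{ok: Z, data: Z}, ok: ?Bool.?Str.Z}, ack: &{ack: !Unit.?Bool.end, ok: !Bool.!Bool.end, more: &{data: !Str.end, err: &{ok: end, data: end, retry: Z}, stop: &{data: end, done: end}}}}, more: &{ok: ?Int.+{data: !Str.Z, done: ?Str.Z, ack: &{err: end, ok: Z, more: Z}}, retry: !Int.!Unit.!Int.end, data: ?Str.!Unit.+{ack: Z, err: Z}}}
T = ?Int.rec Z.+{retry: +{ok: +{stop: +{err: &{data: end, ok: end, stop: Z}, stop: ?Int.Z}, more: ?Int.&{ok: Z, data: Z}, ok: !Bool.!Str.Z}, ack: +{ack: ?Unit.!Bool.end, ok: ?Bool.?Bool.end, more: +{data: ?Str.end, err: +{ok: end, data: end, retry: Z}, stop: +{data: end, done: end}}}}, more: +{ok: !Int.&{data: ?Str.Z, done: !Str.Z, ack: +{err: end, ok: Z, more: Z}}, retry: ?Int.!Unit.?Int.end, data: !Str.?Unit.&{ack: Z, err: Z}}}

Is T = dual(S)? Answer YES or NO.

!Int vs ?Int  match
  rec Z vs rec Z  match (rec unchanged)
    &{retry,more} vs +{retry,more}  match label sets agree
      • retry:
        &{ok,ack} vs +{ok,ack}  match label sets agree
          • ok:
            &{stop,more,ok} vs +{stop,more,ok}  match label sets agree
              • stop:
                &{err,stop} vs +{err,stop}  match label sets agree
                  • err:
                    +{data,ok,stop} vs &{data,ok,stop}  match label sets agree
                      • data:
                        end vs end  match
                      • ok:
                        end vs end  match
                      • stop:
                        Z vs Z  match
                  • stop:
                    !Int vs ?Int  match
                      Z vs Z  match
              • more:
                !Int vs ?Int  match
                  +{ok,data} vs &{ok,data}  match label sets agree
                    • ok:
                      Z vs Z  match
                    • data:
                      Z vs Z  match
              • ok:
                ?Bool vs !Bool  match
                  ?Str vs !Str  match
                    Z vs Z  match
          • ack:
            &{ack,ok,more} vs +{ack,ok,more}  match label sets agree
              • ack:
                !Unit vs ?Unit  match
                  ?Bool vs !Bool  match
                    end vs end  match
              • ok:
                !Bool vs ?Bool  match
                  !Bool vs ?Bool  match
                    end vs end  match
              • more:
                &{data,err,stop} vs +{data,err,stop}  match label sets agree
                  • data:
                    !Str vs ?Str  match
                      end vs end  match
                  • err:
                    &{ok,data,retry} vs +{ok,data,retry}  match label sets agree
                      • ok:
                        end vs end  match
                      • data:
                        end vs end  match
                      • retry:
                        Z vs Z  match
                  • stop:
                    &{data,done} vs +{data,done}  match label sets agree
                      • data:
                        end vs end  match
                      • done:
                        end vs end  match
      • more:
        &{ok,retry,data} vs +{ok,retry,data}  match label sets agree
          • ok:
            ?Int vs !Int  match
              +{data,done,ack} vs &{data,done,ack}  match label sets agree
                • data:
                  !Str vs ?Str  match
                    Z vs Z  match
                • done:
                  ?Str vs !Str  match
                    Z vs Z  match
                • ack:
                  &{err,ok,more} vs +{err,ok,more}  match label sets agree
                    • err:
                      end vs end  match
                    • ok:
                      Z vs Z  match
                    • more:
                      Z vs Z  match
          • retry:
            !Int vs ?Int  match
              !Unit vs !Unit  ✗ same direction on both sides — not dual

NO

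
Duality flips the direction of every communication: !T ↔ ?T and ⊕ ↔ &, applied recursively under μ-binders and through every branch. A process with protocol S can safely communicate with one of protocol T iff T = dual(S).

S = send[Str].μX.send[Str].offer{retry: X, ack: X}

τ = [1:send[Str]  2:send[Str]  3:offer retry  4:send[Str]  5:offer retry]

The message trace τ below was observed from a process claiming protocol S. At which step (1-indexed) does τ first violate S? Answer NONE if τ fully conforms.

NONE

[1] send[Str]  ✓  state: μX.…
[2] send[Str]  ✓  state: offer{retry: μX.…, ack: μX.…}
[3] offer retry  ✓  state: μX.…
[4] send[Str]  ✓  state: offer{retry: μX.…, ack: μX.…}
[5] offer retry  ✓  state: μX.…
trace exhausted — no violation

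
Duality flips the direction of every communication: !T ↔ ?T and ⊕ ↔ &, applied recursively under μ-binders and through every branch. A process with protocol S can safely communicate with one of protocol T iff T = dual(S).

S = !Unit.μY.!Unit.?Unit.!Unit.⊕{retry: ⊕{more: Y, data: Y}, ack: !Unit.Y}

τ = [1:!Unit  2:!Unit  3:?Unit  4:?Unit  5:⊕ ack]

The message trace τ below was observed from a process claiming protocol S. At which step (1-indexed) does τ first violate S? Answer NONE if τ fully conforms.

4

step 1: !Unit  match  state: μY.…
step 2: !Unit  match  state: ?Unit.!Unit.⊕{retry: ⊕{more: μY.…, data: μY.…}, ack: !Unit.μY.…}
step 3: ?Unit  match  state: !Unit.⊕{retry: ⊕{more: μY.…, data: μY.…}, ack: !Unit.μY.…}
step 4: got ?Unit, protocol expects !Unit  ✗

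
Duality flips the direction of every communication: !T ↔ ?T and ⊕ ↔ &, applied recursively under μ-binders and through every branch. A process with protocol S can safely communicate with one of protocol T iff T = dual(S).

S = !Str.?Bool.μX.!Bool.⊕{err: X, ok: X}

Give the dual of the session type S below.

?Str.!Bool.μX.?Bool.&{err: X, ok: X}

!Str ↦ ?Str
  ?Bool ↦ !Bool
    μX ↦ μX  (rec unchanged)
      !Bool ↦ ?Bool
        ⊕{err,ok} ↦ &{err,ok}  (internal→external)
          • err:
            X self-dual
          • ok:
            X self-dual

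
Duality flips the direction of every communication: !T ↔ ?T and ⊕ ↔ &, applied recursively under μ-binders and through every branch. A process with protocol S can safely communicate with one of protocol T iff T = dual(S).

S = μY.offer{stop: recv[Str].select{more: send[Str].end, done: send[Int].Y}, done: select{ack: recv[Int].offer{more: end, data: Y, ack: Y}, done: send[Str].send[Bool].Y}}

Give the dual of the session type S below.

μY.select{stop: send[Str].offer{more: recv[Str].end, done: recv[Int].Y}, done: offer{ack: send[Int].select{more: end, data: Y, ack: Y}, done: recv[Str].recv[Bool].Y}}

μY ↦ μY  (rec unchanged)
  offer{stop,done} ↦ select{stop,done}  (external→internal)
    case stop:
      recv[Str] ↦ send[Str]
        select{more,done} ↦ offer{more,done}  (select→offer)
          case more:
            send[Str] ↦ recv[Str]
              end self-dual
          case done:
            send[Int] ↦ recv[Int]
              Y self-dual
    case done:
      select{ack,done} ↦ offer{ack,done}  (select→offer)
        case ack:
          recv[Int] ↦ send[Int]
            offer{more,data,ack} ↦ select{more,data,ack}  (external→internal)
              case more:
                end self-dual
              case data:
                Y self-dual
              case ack:
                Y self-dual
        case done:
          send[Str] ↦ recv[Str]
            send[Bool] ↦ recv[Bool]
              Y self-dual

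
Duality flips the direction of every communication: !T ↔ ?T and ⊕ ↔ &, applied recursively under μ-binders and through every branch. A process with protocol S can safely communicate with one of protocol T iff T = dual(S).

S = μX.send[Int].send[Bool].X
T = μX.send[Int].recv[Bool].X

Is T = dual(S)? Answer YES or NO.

μX vs μX  match (rec unchanged)
  send[Int] vs send[Int]  ✗ same direction on both sides — not dual

NO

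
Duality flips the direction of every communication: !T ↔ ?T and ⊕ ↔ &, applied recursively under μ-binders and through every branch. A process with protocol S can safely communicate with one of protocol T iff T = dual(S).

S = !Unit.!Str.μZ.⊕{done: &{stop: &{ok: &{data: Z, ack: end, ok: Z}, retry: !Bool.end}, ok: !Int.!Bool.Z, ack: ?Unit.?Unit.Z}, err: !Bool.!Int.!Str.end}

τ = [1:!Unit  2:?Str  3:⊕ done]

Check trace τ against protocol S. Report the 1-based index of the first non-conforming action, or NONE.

step 1: !Unit  match  cont: !Str.μZ.…
step 2: got ?Str, protocol expects !Str  ✗

2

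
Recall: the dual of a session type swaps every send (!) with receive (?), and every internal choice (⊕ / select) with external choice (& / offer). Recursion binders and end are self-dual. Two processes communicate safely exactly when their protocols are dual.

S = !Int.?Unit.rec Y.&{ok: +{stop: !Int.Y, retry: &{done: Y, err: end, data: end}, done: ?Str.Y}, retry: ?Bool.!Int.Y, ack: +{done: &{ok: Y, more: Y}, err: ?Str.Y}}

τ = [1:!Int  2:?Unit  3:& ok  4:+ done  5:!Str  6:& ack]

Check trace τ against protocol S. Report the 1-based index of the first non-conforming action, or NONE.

[1] !Int  ok  cont: ?Unit.rec Y.…
[2] ?Unit  ok  cont: rec Y.…
[3] & ok  ok  cont: +{stop: !Int.rec Y.…, retry: &{done: rec Y.…, err: end, data: end}, done: ?Str.rec Y.…}
[4] + done  ok  cont: ?Str.rec Y.…
[5] got !Str, protocol expects ?Str  ✗

5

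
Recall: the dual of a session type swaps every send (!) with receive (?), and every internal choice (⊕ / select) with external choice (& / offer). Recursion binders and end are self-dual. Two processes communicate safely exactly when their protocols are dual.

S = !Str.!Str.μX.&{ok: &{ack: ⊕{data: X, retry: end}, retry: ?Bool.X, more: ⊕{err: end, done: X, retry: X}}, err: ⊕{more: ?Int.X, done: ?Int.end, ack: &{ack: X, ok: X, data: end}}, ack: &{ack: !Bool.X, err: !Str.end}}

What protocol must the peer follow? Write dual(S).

!Str ↦ ?Str
  !Str ↦ ?Str
    μX ↦ μX  (μ self-dual)
      &{ok,err,ack} ↦ ⊕{ok,err,ack}  (&→⊕)
        • ok:
          &{ack,retry,more} ↦ ⊕{ack,retry,more}  (&→⊕)
            • ack:
              ⊕{data,retry} ↦ &{data,retry}  (⊕→&)
                • data:
                  X self-dual
                • retry:
                  end self-dual
            • retry:
              ?Bool ↦ !Bool
                X self-dual
            • more:
              ⊕{err,done,retry} ↦ &{err,done,retry}  (⊕→&)
                • err:
                  end self-dual
                • done:
                  X self-dual
                • retry:
                  X self-dual
        • err:
          ⊕{more,done,ack} ↦ &{more,done,ack}  (⊕→&)
            • more:
              ?Int ↦ !Int
                X self-dual
            • done:
              ?Int ↦ !Int
                end self-dual
            • ack:
              &{ack,ok,data} ↦ ⊕{ack,ok,data}  (&→⊕)
                • ack:
                  X self-dual
                • ok:
                  X self-dual
                • data:
                  end self-dual
        • ack:
          &{ack,err} ↦ ⊕{ack,err}  (&→⊕)
            • ack:
              !Bool ↦ ?Bool
                X self-dual
            • err:
              !Str ↦ ?Str
                end self-dual

?Str.?Str.μX.⊕{ok: ⊕{ack: &{data: X, retry: end}, retry: !Bool.X, more: &{err: end, done: X, retry: X}}, err: &{more: !Int.X, done: !Int.end, ack: ⊕{ack: X, ok: X, data: end}}, ack: ⊕{ack: ?Bool.X, err: ?Str.end}}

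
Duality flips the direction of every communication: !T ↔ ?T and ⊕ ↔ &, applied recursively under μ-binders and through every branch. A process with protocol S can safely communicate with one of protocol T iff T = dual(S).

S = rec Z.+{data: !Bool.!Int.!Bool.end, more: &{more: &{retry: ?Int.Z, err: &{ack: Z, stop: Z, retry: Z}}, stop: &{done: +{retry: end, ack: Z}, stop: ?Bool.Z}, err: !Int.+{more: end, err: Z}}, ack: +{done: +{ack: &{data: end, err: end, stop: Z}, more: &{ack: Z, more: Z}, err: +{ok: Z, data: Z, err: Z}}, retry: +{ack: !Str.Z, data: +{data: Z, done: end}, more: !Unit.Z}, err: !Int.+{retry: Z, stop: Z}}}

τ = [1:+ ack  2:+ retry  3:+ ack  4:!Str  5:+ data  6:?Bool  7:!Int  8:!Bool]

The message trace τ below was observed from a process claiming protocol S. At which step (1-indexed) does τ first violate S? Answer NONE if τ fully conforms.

step 1: + ack  ✓  cont: +{done: +{ack: &{data: end, err: end, stop: rec Z.…}, more: &{ack: rec Z.…, more: rec Z.…}, err: +{ok: rec Z.…, data: rec Z.…, err: rec Z.…}}, retry: +{ack: !Str.rec Z.…, data: +{data: rec Z.…, done: end}, more: !Unit.rec Z.…}, err: !Int.+{retry: rec Z.…, stop: rec Z.…}}
step 2: + retry  ✓  cont: +{ack: !Str.rec Z.…, data: +{data: rec Z.…, done: end}, more: !Unit.rec Z.…}
step 3: + ack  ✓  cont: !Str.rec Z.…
step 4: !Str  ✓  cont: rec Z.…
step 5: + data  ✓  cont: !Bool.!Int.!Bool.end
step 6: got ?Bool, protocol expects !Bool  ✗

6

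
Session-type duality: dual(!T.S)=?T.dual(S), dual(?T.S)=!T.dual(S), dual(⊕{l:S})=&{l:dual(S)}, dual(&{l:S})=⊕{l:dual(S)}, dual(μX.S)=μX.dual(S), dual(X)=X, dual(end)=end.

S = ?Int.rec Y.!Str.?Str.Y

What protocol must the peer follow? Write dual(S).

!Int.rec Y.?Str.!Str.Y

?Int ↦ !Int
  rec Y ↦ rec Y  (rec unchanged)
    !Str ↦ ?Str
      ?Str ↦ !Str
        Y ↦ Y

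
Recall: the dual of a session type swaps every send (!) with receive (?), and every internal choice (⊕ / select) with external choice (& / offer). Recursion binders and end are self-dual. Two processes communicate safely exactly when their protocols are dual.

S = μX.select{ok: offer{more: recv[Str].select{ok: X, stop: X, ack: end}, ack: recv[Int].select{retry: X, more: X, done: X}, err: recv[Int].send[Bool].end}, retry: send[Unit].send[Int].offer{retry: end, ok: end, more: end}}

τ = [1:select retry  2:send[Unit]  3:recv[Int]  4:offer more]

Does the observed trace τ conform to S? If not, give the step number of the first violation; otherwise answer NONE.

3

[1] select retry  ✓  cont: send[Unit].send[Int].offer{retry: end, ok: end, more: end}
[2] send[Unit]  ✓  cont: send[Int].offer{retry: end, ok: end, more: end}
[3] got recv[Int], protocol expects send[Int]  ✗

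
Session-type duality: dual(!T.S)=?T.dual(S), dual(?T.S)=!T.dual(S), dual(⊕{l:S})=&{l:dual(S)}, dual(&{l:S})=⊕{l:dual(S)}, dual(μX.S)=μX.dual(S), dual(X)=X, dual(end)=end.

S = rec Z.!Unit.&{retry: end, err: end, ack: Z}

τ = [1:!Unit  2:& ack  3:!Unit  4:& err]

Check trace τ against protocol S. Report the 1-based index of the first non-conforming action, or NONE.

NONE

step 1: !Unit  ok  cont: &{retry: end, err: end, ack: rec Z.…}
step 2: & ack  ok  cont: rec Z.…
step 3: !Unit  ok  cont: &{retry: end, err: end, ack: rec Z.…}
step 4: & err  ok  cont: end
τ conforms to S (length 4)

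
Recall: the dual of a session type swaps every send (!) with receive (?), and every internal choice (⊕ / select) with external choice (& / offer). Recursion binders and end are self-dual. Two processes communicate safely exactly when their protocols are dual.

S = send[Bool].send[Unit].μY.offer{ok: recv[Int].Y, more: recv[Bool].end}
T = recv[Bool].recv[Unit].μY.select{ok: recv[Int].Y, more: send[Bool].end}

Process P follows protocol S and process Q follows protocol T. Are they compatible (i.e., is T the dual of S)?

send[Bool] vs recv[Bool]  match
  send[Unit] vs recv[Unit]  match
    μY vs μY  match (rec unchanged)
      offer{ok,more} vs select{ok,more}  match label sets agree
        [ok]
          recv[Int] vs recv[Int]  ✗ same direction on both sides — not dual

NO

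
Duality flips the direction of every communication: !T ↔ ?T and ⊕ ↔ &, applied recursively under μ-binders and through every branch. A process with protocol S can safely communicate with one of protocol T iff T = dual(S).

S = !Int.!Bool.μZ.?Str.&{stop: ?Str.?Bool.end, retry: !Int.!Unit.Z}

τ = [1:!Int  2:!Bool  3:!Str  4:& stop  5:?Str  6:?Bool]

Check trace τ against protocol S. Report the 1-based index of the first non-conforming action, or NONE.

step 1: !Int  ✓  now at !Bool.μZ.…
step 2: !Bool  ✓  now at μZ.…
step 3: got !Str, protocol expects ?Str  ✗

3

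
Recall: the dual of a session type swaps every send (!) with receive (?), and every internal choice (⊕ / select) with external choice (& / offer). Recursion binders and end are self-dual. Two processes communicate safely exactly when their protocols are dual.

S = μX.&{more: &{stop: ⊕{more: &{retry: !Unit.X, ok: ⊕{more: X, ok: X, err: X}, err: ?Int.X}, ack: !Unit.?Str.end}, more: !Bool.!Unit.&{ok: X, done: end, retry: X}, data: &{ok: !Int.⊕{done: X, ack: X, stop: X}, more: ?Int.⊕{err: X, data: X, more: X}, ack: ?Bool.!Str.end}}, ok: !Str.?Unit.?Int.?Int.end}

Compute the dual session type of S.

μX.⊕{more: ⊕{stop: &{more: ⊕{retry: ?Unit.X, ok: &{more: X, ok: X, err: X}, err: !Int.X}, ack: ?Unit.!Str.end}, more: ?Bool.?Unit.⊕{ok: X, done: end, retry: X}, data: ⊕{ok: ?Int.&{done: X, ack: X, stop: X}, more: !Int.&{err: X, data: X, more: X}, ack: !Bool.?Str.end}}, ok: ?Str.!Unit.!Int.!Int.end}

μX ↦ μX  (binder kept)
  &{more,ok} ↦ ⊕{more,ok}  (external→internal)
    case more:
      &{stop,more,data} ↦ ⊕{stop,more,data}  (external→internal)
        case stop:
          ⊕{more,ack} ↦ &{more,ack}  (internal→external)
            case more:
              &{retry,ok,err} ↦ ⊕{retry,ok,err}  (external→internal)
                case retry:
                  !Unit ↦ ?Unit
                    dual(X) = X
                case ok:
                  ⊕{more,ok,err} ↦ &{more,ok,err}  (internal→external)
                    case more:
                      dual(X) = X
                    case ok:
                      dual(X) = X
                    case err:
                      dual(X) = X
                case err:
                  ?Int ↦ !Int
                    dual(X) = X
            case ack:
              !Unit ↦ ?Unit
                ?Str ↦ !Str
                  dual(end) = end
        case more:
          !Bool ↦ ?Bool
            !Unit ↦ ?Unit
              &{ok,done,retry} ↦ ⊕{ok,done,retry}  (external→internal)
                case ok:
                  dual(X) = X
                case done:
                  dual(end) = end
                case retry:
                  dual(X) = X
        case data:
          &{ok,more,ack} ↦ ⊕{ok,more,ack}  (external→internal)
            case ok:
              !Int ↦ ?Int
                ⊕{done,ack,stop} ↦ &{done,ack,stop}  (internal→external)
                  case done:
                    dual(X) = X
                  case ack:
                    dual(X) = X
                  case stop:
                    dual(X) = X
            case more:
              ?Int ↦ !Int
                ⊕{err,data,more} ↦ &{err,data,more}  (internal→external)
                  case err:
                    dual(X) = X
                  case data:
                    dual(X) = X
                  case more:
                    dual(X) = X
            case ack:
              ?Bool ↦ !Bool
                !Str ↦ ?Str
                  dual(end) = end
    case ok:
      !Str ↦ ?Str
        ?Unit ↦ !Unit
          ?Int ↦ !Int
            ?Int ↦ !Int
              dual(end) = end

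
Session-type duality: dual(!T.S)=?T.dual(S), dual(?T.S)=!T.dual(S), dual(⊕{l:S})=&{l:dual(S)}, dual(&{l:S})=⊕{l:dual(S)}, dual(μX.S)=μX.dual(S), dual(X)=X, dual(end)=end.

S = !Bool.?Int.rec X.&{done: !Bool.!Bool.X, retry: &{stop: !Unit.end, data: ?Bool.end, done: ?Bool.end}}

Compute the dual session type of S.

!Bool = ?Bool
  ?Int = !Int
    rec X = rec X  (μ self-dual)
      &{done,retry} = +{done,retry}  (offer→select)
        case done:
          !Bool = ?Bool
            !Bool = ?Bool
              dual(X) = X
        case retry:
          &{stop,data,done} = +{stop,data,done}  (offer→select)
            case stop:
              !Unit = ?Unit
                dual(end) = end
            case data:
              ?Bool = !Bool
                dual(end) = end
            case done:
              ?Bool = !Bool
                dual(end) = end

?Bool.!Int.rec X.+{done: ?Bool.?Bool.X, retry: +{stop: ?Unit.end, data: !Bool.end, done: !Bool.end}}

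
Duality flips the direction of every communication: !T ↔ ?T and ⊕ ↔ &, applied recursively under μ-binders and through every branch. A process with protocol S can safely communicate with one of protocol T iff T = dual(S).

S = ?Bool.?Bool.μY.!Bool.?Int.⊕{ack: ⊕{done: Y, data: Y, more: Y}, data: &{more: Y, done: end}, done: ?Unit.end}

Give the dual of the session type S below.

?Bool → !Bool
  ?Bool → !Bool
    μY → μY  (μ self-dual)
      !Bool → ?Bool
        ?Int → !Int
          ⊕{ack,data,done} → &{ack,data,done}  (select→offer)
            [ack]
              ⊕{done,data,more} → &{done,data,more}  (select→offer)
                [done]
                  dual(Y) = Y
                [data]
                  dual(Y) = Y
                [more]
                  dual(Y) = Y
            [data]
              &{more,done} → ⊕{more,done}  (&→⊕)
                [more]
                  dual(Y) = Y
                [done]
                  dual(end) = end
            [done]
              ?Unit → !Unit
                dual(end) = end

!Bool.!Bool.μY.?Bool.!Int.&{ack: &{done: Y, data: Y, more: Y}, data: ⊕{more: Y, done: end}, done: !Unit.end}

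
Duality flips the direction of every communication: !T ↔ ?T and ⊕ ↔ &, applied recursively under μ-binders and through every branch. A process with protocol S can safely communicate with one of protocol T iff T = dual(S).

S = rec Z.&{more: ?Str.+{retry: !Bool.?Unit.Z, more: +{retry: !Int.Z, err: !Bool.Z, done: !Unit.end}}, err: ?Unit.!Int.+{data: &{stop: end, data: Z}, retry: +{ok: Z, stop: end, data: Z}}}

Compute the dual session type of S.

rec Z = rec Z  (rec unchanged)
  &{more,err} = +{more,err}  (&→⊕)
    • more:
      ?Str = !Str
        +{retry,more} = &{retry,more}  (internal→external)
          • retry:
            !Bool = ?Bool
              ?Unit = !Unit
                dual(Z) = Z
          • more:
            +{retry,err,done} = &{retry,err,done}  (internal→external)
              • retry:
                !Int = ?Int
                  dual(Z) = Z
              • err:
                !Bool = ?Bool
                  dual(Z) = Z
              • done:
                !Unit = ?Unit
                  dual(end) = end
    • err:
      ?Unit = !Unit
        !Int = ?Int
          +{data,retry} = &{data,retry}  (internal→external)
            • data:
              &{stop,data} = +{stop,data}  (&→⊕)
                • stop:
                  dual(end) = end
                • data:
                  dual(Z) = Z
            • retry:
              +{ok,stop,data} = &{ok,stop,data}  (internal→external)
                • ok:
                  dual(Z) = Z
                • stop:
                  dual(end) = end
                • data:
                  dual(Z) = Z

rec Z.+{more: !Str.&{retry: ?Bool.!Unit.Z, more: &{retry: ?Int.Z, err: ?Bool.Z, done: ?Unit.end}}, err: !Unit.?Int.&{data: +{stop: end, data: Z}, retry: &{ok: Z, stop: end, data: Z}}}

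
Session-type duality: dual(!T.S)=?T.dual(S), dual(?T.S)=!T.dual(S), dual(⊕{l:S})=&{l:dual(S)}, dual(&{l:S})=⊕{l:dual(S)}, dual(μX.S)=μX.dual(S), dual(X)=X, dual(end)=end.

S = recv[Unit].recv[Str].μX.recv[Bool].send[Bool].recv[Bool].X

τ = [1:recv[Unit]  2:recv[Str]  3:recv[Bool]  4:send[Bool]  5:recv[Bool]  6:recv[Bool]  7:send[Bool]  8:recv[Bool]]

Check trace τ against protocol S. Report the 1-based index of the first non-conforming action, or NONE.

[1] recv[Unit]  ✓  residual = recv[Str].μX.…
[2] recv[Str]  ✓  residual = μX.…
[3] recv[Bool]  ✓  residual = send[Bool].recv[Bool].μX.…
[4] send[Bool]  ✓  residual = recv[Bool].μX.…
[5] recv[Bool]  ✓  residual = μX.…
[6] recv[Bool]  ✓  residual = send[Bool].recv[Bool].μX.…
[7] send[Bool]  ✓  residual = recv[Bool].μX.…
[8] recv[Bool]  ✓  residual = μX.…
trace exhausted — no violation

NONE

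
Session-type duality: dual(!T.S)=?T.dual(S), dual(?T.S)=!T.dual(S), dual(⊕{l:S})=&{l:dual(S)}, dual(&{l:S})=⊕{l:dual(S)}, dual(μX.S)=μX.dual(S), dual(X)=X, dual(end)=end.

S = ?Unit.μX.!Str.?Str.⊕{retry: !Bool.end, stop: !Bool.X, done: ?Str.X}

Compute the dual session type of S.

!Unit.μX.?Str.!Str.&{retry: ?Bool.end, stop: ?Bool.X, done: !Str.X}

?Unit = !Unit
  μX = μX  (μ self-dual)
    !Str = ?Str
      ?Str = !Str
        ⊕{retry,stop,done} = &{retry,stop,done}  (internal→external)
          case retry:
            !Bool = ?Bool
              end ↦ end
          case stop:
            !Bool = ?Bool
              X ↦ X
          case done:
            ?Str = !Str
              X ↦ X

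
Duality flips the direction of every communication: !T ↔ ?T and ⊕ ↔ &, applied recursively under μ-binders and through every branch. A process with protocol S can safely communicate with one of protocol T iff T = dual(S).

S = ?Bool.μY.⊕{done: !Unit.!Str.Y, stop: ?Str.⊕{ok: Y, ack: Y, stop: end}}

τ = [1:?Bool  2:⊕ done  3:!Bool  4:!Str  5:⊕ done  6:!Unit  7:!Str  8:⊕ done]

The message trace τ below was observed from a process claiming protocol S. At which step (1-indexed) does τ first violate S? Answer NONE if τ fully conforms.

step 1: ?Bool  ok  now at μY.…
step 2: ⊕ done  ok  now at !Unit.!Str.μY.…
step 3: got !Bool, protocol expects !Unit  ✗

3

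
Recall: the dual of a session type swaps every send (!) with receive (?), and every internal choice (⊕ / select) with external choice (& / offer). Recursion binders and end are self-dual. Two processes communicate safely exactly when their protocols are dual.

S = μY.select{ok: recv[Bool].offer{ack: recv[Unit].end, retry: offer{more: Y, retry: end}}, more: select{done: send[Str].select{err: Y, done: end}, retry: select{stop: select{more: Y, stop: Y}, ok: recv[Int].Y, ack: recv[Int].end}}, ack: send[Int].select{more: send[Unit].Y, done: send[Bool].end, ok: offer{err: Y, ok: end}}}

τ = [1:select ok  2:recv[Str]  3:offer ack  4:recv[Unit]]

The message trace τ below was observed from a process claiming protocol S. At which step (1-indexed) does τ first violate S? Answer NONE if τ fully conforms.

[1] select ok  ok  now at recv[Bool].offer{ack: recv[Unit].end, retry: offer{more: μY.…, retry: end}}
[2] got recv[Str], protocol expects recv[Bool]  ✗

2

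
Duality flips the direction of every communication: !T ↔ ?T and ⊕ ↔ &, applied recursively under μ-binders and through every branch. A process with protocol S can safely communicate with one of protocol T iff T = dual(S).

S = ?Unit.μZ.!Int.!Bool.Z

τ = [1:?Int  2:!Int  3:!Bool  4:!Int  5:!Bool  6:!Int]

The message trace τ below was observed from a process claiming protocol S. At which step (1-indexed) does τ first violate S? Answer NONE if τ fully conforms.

[1] got ?Int, protocol expects ?Unit  ✗

1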